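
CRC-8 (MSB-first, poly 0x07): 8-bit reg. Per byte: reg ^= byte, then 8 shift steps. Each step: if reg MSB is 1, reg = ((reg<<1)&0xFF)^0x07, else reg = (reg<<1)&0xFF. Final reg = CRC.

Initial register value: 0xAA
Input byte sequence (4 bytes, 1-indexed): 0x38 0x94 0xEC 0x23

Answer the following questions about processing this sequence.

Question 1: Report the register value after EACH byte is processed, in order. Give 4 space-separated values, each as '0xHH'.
0xF7 0x2E 0x40 0x2E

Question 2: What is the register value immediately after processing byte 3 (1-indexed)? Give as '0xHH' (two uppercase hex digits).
After byte 1 (0x38): reg=0xF7
After byte 2 (0x94): reg=0x2E
After byte 3 (0xEC): reg=0x40

Answer: 0x40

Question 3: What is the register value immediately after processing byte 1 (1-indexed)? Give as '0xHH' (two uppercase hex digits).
After byte 1 (0x38): reg=0xF7

Answer: 0xF7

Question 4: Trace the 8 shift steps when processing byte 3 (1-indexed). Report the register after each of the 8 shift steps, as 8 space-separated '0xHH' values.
Answer: 0x83 0x01 0x02 0x04 0x08 0x10 0x20 0x40

Derivation:
After byte 1 (0x38): reg=0xF7
After byte 2 (0x94): reg=0x2E
Register before byte 3: 0x2E
After XOR with byte 0xEC: 0xC2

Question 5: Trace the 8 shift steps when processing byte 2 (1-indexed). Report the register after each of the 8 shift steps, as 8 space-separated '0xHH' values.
Answer: 0xC6 0x8B 0x11 0x22 0x44 0x88 0x17 0x2E

Derivation:
After byte 1 (0x38): reg=0xF7
Register before byte 2: 0xF7
After XOR with byte 0x94: 0x63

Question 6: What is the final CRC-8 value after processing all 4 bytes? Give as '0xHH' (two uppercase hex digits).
Answer: 0x2E

Derivation:
After byte 1 (0x38): reg=0xF7
After byte 2 (0x94): reg=0x2E
After byte 3 (0xEC): reg=0x40
After byte 4 (0x23): reg=0x2E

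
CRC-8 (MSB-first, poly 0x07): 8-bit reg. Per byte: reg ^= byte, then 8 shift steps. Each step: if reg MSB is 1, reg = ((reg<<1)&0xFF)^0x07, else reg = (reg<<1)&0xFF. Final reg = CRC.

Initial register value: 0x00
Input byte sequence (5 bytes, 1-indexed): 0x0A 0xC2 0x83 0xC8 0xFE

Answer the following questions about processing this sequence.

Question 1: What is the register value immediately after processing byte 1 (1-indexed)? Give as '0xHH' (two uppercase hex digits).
After byte 1 (0x0A): reg=0x36

Answer: 0x36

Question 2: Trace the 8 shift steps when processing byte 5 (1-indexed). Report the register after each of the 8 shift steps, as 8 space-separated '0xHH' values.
After byte 1 (0x0A): reg=0x36
After byte 2 (0xC2): reg=0xC2
After byte 3 (0x83): reg=0xC0
After byte 4 (0xC8): reg=0x38
Register before byte 5: 0x38
After XOR with byte 0xFE: 0xC6

Answer: 0x8B 0x11 0x22 0x44 0x88 0x17 0x2E 0x5C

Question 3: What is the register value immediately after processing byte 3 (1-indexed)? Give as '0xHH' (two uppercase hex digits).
Answer: 0xC0

Derivation:
After byte 1 (0x0A): reg=0x36
After byte 2 (0xC2): reg=0xC2
After byte 3 (0x83): reg=0xC0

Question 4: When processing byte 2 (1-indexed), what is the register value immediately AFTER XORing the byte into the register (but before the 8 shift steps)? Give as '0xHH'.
Answer: 0xF4

Derivation:
Register before byte 2: 0x36
Byte 2: 0xC2
0x36 XOR 0xC2 = 0xF4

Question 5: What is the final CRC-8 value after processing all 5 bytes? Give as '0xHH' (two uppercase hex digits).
After byte 1 (0x0A): reg=0x36
After byte 2 (0xC2): reg=0xC2
After byte 3 (0x83): reg=0xC0
After byte 4 (0xC8): reg=0x38
After byte 5 (0xFE): reg=0x5C

Answer: 0x5C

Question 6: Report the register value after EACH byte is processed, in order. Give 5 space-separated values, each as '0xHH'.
0x36 0xC2 0xC0 0x38 0x5C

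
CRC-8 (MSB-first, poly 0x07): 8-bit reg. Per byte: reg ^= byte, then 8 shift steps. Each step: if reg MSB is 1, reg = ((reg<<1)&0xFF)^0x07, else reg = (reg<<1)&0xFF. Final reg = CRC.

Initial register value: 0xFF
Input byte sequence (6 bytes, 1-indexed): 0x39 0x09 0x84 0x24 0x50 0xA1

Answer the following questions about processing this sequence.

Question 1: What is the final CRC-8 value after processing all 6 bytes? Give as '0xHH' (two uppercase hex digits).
Answer: 0xF4

Derivation:
After byte 1 (0x39): reg=0x5C
After byte 2 (0x09): reg=0xAC
After byte 3 (0x84): reg=0xD8
After byte 4 (0x24): reg=0xFA
After byte 5 (0x50): reg=0x5F
After byte 6 (0xA1): reg=0xF4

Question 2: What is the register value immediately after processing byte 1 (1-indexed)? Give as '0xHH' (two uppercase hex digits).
After byte 1 (0x39): reg=0x5C

Answer: 0x5C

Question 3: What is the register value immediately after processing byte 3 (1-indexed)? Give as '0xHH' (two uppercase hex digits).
After byte 1 (0x39): reg=0x5C
After byte 2 (0x09): reg=0xAC
After byte 3 (0x84): reg=0xD8

Answer: 0xD8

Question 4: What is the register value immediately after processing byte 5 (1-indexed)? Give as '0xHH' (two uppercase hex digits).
Answer: 0x5F

Derivation:
After byte 1 (0x39): reg=0x5C
After byte 2 (0x09): reg=0xAC
After byte 3 (0x84): reg=0xD8
After byte 4 (0x24): reg=0xFA
After byte 5 (0x50): reg=0x5F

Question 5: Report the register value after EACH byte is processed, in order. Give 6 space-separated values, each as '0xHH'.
0x5C 0xAC 0xD8 0xFA 0x5F 0xF4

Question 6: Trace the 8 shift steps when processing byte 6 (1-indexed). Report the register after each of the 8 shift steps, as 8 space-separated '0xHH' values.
After byte 1 (0x39): reg=0x5C
After byte 2 (0x09): reg=0xAC
After byte 3 (0x84): reg=0xD8
After byte 4 (0x24): reg=0xFA
After byte 5 (0x50): reg=0x5F
Register before byte 6: 0x5F
After XOR with byte 0xA1: 0xFE

Answer: 0xFB 0xF1 0xE5 0xCD 0x9D 0x3D 0x7A 0xF4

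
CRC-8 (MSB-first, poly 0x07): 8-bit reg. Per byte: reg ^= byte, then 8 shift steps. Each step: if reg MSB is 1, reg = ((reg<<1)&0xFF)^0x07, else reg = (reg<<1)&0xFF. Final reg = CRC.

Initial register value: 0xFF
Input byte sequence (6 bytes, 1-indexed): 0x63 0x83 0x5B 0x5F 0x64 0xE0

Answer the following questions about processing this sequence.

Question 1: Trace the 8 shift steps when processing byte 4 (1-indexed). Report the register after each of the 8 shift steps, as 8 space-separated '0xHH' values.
After byte 1 (0x63): reg=0xDD
After byte 2 (0x83): reg=0x9D
After byte 3 (0x5B): reg=0x5C
Register before byte 4: 0x5C
After XOR with byte 0x5F: 0x03

Answer: 0x06 0x0C 0x18 0x30 0x60 0xC0 0x87 0x09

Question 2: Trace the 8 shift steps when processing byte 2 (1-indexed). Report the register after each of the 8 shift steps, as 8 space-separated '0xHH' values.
After byte 1 (0x63): reg=0xDD
Register before byte 2: 0xDD
After XOR with byte 0x83: 0x5E

Answer: 0xBC 0x7F 0xFE 0xFB 0xF1 0xE5 0xCD 0x9D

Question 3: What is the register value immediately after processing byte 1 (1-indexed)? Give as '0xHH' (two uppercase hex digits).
After byte 1 (0x63): reg=0xDD

Answer: 0xDD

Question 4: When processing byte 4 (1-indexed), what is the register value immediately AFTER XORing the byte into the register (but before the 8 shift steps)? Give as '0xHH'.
Answer: 0x03

Derivation:
Register before byte 4: 0x5C
Byte 4: 0x5F
0x5C XOR 0x5F = 0x03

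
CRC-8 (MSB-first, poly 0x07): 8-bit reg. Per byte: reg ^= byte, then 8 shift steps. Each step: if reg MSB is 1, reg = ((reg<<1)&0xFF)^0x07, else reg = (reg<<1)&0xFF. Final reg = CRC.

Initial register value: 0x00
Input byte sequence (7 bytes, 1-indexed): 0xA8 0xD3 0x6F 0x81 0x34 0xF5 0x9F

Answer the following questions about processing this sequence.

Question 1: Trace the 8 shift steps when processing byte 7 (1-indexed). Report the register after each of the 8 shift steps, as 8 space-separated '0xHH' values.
After byte 1 (0xA8): reg=0x51
After byte 2 (0xD3): reg=0x87
After byte 3 (0x6F): reg=0x96
After byte 4 (0x81): reg=0x65
After byte 5 (0x34): reg=0xB0
After byte 6 (0xF5): reg=0xDC
Register before byte 7: 0xDC
After XOR with byte 0x9F: 0x43

Answer: 0x86 0x0B 0x16 0x2C 0x58 0xB0 0x67 0xCE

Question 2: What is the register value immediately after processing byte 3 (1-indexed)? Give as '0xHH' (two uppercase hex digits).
After byte 1 (0xA8): reg=0x51
After byte 2 (0xD3): reg=0x87
After byte 3 (0x6F): reg=0x96

Answer: 0x96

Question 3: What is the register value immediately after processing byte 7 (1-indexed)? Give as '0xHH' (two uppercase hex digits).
After byte 1 (0xA8): reg=0x51
After byte 2 (0xD3): reg=0x87
After byte 3 (0x6F): reg=0x96
After byte 4 (0x81): reg=0x65
After byte 5 (0x34): reg=0xB0
After byte 6 (0xF5): reg=0xDC
After byte 7 (0x9F): reg=0xCE

Answer: 0xCE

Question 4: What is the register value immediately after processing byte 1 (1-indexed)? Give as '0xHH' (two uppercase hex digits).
After byte 1 (0xA8): reg=0x51

Answer: 0x51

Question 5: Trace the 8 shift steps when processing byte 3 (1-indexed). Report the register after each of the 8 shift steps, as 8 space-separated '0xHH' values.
After byte 1 (0xA8): reg=0x51
After byte 2 (0xD3): reg=0x87
Register before byte 3: 0x87
After XOR with byte 0x6F: 0xE8

Answer: 0xD7 0xA9 0x55 0xAA 0x53 0xA6 0x4B 0x96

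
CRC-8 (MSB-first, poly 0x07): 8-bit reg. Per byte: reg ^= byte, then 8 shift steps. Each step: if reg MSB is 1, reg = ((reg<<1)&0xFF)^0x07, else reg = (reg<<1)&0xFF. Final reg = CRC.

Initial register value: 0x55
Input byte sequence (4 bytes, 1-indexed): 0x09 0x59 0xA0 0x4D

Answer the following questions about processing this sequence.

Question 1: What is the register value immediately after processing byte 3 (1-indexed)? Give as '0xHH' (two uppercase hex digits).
After byte 1 (0x09): reg=0x93
After byte 2 (0x59): reg=0x78
After byte 3 (0xA0): reg=0x06

Answer: 0x06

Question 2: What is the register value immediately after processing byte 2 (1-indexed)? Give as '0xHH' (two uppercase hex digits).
After byte 1 (0x09): reg=0x93
After byte 2 (0x59): reg=0x78

Answer: 0x78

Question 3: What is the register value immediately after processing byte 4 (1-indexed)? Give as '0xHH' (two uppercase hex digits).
Answer: 0xF6

Derivation:
After byte 1 (0x09): reg=0x93
After byte 2 (0x59): reg=0x78
After byte 3 (0xA0): reg=0x06
After byte 4 (0x4D): reg=0xF6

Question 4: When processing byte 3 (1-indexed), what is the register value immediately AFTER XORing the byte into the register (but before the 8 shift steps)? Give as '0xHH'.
Register before byte 3: 0x78
Byte 3: 0xA0
0x78 XOR 0xA0 = 0xD8

Answer: 0xD8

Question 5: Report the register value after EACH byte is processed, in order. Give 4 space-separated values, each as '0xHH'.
0x93 0x78 0x06 0xF6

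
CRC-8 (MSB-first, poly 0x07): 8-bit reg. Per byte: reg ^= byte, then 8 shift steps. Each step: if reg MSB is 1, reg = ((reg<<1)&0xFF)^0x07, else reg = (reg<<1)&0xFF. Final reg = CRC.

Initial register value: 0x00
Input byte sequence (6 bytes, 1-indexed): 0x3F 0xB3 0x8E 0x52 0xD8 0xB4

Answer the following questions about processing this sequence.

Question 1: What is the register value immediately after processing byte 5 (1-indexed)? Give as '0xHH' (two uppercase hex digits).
Answer: 0xC3

Derivation:
After byte 1 (0x3F): reg=0xBD
After byte 2 (0xB3): reg=0x2A
After byte 3 (0x8E): reg=0x75
After byte 4 (0x52): reg=0xF5
After byte 5 (0xD8): reg=0xC3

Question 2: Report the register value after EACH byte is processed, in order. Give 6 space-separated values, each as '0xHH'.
0xBD 0x2A 0x75 0xF5 0xC3 0x42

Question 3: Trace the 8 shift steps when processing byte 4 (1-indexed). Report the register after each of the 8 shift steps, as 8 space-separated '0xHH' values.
After byte 1 (0x3F): reg=0xBD
After byte 2 (0xB3): reg=0x2A
After byte 3 (0x8E): reg=0x75
Register before byte 4: 0x75
After XOR with byte 0x52: 0x27

Answer: 0x4E 0x9C 0x3F 0x7E 0xFC 0xFF 0xF9 0xF5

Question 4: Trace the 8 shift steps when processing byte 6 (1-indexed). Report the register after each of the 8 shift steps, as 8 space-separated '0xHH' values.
Answer: 0xEE 0xDB 0xB1 0x65 0xCA 0x93 0x21 0x42

Derivation:
After byte 1 (0x3F): reg=0xBD
After byte 2 (0xB3): reg=0x2A
After byte 3 (0x8E): reg=0x75
After byte 4 (0x52): reg=0xF5
After byte 5 (0xD8): reg=0xC3
Register before byte 6: 0xC3
After XOR with byte 0xB4: 0x77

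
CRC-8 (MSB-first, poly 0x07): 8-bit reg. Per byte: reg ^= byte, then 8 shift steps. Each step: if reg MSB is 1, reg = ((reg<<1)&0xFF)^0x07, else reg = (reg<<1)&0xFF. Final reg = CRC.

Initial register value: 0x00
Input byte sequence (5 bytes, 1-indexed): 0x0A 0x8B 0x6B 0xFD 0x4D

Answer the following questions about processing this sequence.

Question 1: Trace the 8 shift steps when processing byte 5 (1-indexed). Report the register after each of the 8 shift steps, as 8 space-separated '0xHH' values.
After byte 1 (0x0A): reg=0x36
After byte 2 (0x8B): reg=0x3A
After byte 3 (0x6B): reg=0xB0
After byte 4 (0xFD): reg=0xE4
Register before byte 5: 0xE4
After XOR with byte 0x4D: 0xA9

Answer: 0x55 0xAA 0x53 0xA6 0x4B 0x96 0x2B 0x56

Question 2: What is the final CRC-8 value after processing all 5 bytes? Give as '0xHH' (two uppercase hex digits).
Answer: 0x56

Derivation:
After byte 1 (0x0A): reg=0x36
After byte 2 (0x8B): reg=0x3A
After byte 3 (0x6B): reg=0xB0
After byte 4 (0xFD): reg=0xE4
After byte 5 (0x4D): reg=0x56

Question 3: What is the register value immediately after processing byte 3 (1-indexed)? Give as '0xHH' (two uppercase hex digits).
After byte 1 (0x0A): reg=0x36
After byte 2 (0x8B): reg=0x3A
After byte 3 (0x6B): reg=0xB0

Answer: 0xB0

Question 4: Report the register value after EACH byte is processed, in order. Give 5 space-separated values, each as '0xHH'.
0x36 0x3A 0xB0 0xE4 0x56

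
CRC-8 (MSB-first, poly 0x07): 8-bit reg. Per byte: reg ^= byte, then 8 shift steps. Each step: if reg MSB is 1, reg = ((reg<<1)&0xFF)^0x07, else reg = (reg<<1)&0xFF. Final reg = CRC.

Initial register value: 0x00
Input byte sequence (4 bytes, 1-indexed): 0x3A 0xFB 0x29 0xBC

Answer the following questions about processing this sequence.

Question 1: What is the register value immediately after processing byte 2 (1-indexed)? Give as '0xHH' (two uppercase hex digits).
After byte 1 (0x3A): reg=0xA6
After byte 2 (0xFB): reg=0x94

Answer: 0x94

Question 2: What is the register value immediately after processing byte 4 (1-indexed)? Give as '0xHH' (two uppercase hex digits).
Answer: 0x9B

Derivation:
After byte 1 (0x3A): reg=0xA6
After byte 2 (0xFB): reg=0x94
After byte 3 (0x29): reg=0x3A
After byte 4 (0xBC): reg=0x9B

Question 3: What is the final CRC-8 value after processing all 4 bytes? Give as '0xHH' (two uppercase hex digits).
After byte 1 (0x3A): reg=0xA6
After byte 2 (0xFB): reg=0x94
After byte 3 (0x29): reg=0x3A
After byte 4 (0xBC): reg=0x9B

Answer: 0x9B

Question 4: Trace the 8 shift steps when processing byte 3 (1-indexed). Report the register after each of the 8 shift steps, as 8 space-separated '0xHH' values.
Answer: 0x7D 0xFA 0xF3 0xE1 0xC5 0x8D 0x1D 0x3A

Derivation:
After byte 1 (0x3A): reg=0xA6
After byte 2 (0xFB): reg=0x94
Register before byte 3: 0x94
After XOR with byte 0x29: 0xBD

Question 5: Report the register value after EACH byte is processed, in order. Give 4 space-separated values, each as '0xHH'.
0xA6 0x94 0x3A 0x9B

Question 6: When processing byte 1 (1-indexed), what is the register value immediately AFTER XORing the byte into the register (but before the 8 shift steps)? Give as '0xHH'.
Register before byte 1: 0x00
Byte 1: 0x3A
0x00 XOR 0x3A = 0x3A

Answer: 0x3A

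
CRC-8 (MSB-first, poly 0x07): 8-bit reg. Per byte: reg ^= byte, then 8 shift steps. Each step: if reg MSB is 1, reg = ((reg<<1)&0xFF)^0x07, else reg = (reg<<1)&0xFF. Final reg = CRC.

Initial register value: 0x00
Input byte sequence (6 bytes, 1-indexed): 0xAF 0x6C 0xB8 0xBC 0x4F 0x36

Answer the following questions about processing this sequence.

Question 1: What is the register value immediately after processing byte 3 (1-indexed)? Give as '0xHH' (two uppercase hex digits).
Answer: 0x27

Derivation:
After byte 1 (0xAF): reg=0x44
After byte 2 (0x6C): reg=0xD8
After byte 3 (0xB8): reg=0x27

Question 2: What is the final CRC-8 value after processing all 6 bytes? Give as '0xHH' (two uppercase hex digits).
After byte 1 (0xAF): reg=0x44
After byte 2 (0x6C): reg=0xD8
After byte 3 (0xB8): reg=0x27
After byte 4 (0xBC): reg=0xC8
After byte 5 (0x4F): reg=0x9C
After byte 6 (0x36): reg=0x5F

Answer: 0x5F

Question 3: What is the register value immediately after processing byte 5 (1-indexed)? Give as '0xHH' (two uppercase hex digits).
Answer: 0x9C

Derivation:
After byte 1 (0xAF): reg=0x44
After byte 2 (0x6C): reg=0xD8
After byte 3 (0xB8): reg=0x27
After byte 4 (0xBC): reg=0xC8
After byte 5 (0x4F): reg=0x9C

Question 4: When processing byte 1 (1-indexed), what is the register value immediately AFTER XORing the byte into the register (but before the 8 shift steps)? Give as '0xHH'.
Answer: 0xAF

Derivation:
Register before byte 1: 0x00
Byte 1: 0xAF
0x00 XOR 0xAF = 0xAF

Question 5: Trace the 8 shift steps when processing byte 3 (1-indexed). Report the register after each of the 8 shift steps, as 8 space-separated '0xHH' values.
Answer: 0xC0 0x87 0x09 0x12 0x24 0x48 0x90 0x27

Derivation:
After byte 1 (0xAF): reg=0x44
After byte 2 (0x6C): reg=0xD8
Register before byte 3: 0xD8
After XOR with byte 0xB8: 0x60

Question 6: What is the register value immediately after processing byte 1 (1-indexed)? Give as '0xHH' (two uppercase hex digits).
After byte 1 (0xAF): reg=0x44

Answer: 0x44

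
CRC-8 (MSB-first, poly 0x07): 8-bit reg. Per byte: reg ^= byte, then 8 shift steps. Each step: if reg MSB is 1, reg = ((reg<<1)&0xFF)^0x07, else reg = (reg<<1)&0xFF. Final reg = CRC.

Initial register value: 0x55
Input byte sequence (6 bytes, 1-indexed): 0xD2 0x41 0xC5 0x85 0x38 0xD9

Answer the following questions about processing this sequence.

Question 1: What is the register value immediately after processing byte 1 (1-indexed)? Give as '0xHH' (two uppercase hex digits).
Answer: 0x9C

Derivation:
After byte 1 (0xD2): reg=0x9C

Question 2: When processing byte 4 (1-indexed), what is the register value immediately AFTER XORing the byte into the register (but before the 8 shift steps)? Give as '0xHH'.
Register before byte 4: 0x06
Byte 4: 0x85
0x06 XOR 0x85 = 0x83

Answer: 0x83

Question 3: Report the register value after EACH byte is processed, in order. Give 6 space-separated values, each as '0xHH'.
0x9C 0x1D 0x06 0x80 0x21 0xE6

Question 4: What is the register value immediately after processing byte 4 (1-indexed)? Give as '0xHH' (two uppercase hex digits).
Answer: 0x80

Derivation:
After byte 1 (0xD2): reg=0x9C
After byte 2 (0x41): reg=0x1D
After byte 3 (0xC5): reg=0x06
After byte 4 (0x85): reg=0x80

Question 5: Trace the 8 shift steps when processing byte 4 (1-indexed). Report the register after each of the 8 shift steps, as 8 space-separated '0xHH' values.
Answer: 0x01 0x02 0x04 0x08 0x10 0x20 0x40 0x80

Derivation:
After byte 1 (0xD2): reg=0x9C
After byte 2 (0x41): reg=0x1D
After byte 3 (0xC5): reg=0x06
Register before byte 4: 0x06
After XOR with byte 0x85: 0x83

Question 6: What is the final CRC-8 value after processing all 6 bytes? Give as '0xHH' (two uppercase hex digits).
After byte 1 (0xD2): reg=0x9C
After byte 2 (0x41): reg=0x1D
After byte 3 (0xC5): reg=0x06
After byte 4 (0x85): reg=0x80
After byte 5 (0x38): reg=0x21
After byte 6 (0xD9): reg=0xE6

Answer: 0xE6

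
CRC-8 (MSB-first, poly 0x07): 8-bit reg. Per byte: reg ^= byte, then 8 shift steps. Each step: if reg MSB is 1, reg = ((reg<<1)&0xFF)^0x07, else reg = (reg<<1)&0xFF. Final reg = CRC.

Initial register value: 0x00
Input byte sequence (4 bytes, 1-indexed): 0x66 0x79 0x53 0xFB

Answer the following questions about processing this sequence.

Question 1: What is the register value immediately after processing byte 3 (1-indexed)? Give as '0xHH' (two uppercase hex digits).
After byte 1 (0x66): reg=0x35
After byte 2 (0x79): reg=0xE3
After byte 3 (0x53): reg=0x19

Answer: 0x19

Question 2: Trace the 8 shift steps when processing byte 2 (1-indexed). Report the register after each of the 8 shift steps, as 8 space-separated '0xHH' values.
After byte 1 (0x66): reg=0x35
Register before byte 2: 0x35
After XOR with byte 0x79: 0x4C

Answer: 0x98 0x37 0x6E 0xDC 0xBF 0x79 0xF2 0xE3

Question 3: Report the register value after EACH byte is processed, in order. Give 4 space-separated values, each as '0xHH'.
0x35 0xE3 0x19 0xA0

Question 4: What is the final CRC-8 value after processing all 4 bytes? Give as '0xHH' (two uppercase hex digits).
Answer: 0xA0

Derivation:
After byte 1 (0x66): reg=0x35
After byte 2 (0x79): reg=0xE3
After byte 3 (0x53): reg=0x19
After byte 4 (0xFB): reg=0xA0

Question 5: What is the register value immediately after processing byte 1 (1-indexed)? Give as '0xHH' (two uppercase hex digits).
Answer: 0x35

Derivation:
After byte 1 (0x66): reg=0x35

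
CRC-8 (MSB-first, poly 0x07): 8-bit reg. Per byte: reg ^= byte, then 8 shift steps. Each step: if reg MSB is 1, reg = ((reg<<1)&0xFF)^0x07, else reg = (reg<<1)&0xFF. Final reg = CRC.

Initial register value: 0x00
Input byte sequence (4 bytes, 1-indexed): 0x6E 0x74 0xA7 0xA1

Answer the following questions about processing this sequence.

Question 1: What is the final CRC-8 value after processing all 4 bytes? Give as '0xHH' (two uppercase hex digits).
After byte 1 (0x6E): reg=0x0D
After byte 2 (0x74): reg=0x68
After byte 3 (0xA7): reg=0x63
After byte 4 (0xA1): reg=0x40

Answer: 0x40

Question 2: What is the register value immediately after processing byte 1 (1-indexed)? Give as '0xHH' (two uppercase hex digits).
After byte 1 (0x6E): reg=0x0D

Answer: 0x0D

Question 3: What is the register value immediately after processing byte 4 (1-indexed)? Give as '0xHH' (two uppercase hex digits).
After byte 1 (0x6E): reg=0x0D
After byte 2 (0x74): reg=0x68
After byte 3 (0xA7): reg=0x63
After byte 4 (0xA1): reg=0x40

Answer: 0x40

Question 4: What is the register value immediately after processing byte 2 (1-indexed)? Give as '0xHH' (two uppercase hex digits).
Answer: 0x68

Derivation:
After byte 1 (0x6E): reg=0x0D
After byte 2 (0x74): reg=0x68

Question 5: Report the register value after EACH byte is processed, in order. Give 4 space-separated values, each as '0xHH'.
0x0D 0x68 0x63 0x40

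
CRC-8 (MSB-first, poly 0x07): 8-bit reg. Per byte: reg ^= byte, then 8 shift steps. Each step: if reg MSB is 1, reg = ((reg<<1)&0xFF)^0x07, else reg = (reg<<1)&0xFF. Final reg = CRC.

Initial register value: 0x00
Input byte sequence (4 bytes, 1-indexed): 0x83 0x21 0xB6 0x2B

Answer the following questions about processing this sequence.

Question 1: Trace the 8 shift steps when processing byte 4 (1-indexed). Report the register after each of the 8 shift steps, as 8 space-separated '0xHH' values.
After byte 1 (0x83): reg=0x80
After byte 2 (0x21): reg=0x6E
After byte 3 (0xB6): reg=0x06
Register before byte 4: 0x06
After XOR with byte 0x2B: 0x2D

Answer: 0x5A 0xB4 0x6F 0xDE 0xBB 0x71 0xE2 0xC3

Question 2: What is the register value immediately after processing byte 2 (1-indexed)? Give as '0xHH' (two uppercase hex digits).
Answer: 0x6E

Derivation:
After byte 1 (0x83): reg=0x80
After byte 2 (0x21): reg=0x6E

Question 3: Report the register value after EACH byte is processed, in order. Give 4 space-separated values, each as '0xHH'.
0x80 0x6E 0x06 0xC3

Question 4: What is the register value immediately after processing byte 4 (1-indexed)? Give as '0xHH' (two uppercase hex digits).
Answer: 0xC3

Derivation:
After byte 1 (0x83): reg=0x80
After byte 2 (0x21): reg=0x6E
After byte 3 (0xB6): reg=0x06
After byte 4 (0x2B): reg=0xC3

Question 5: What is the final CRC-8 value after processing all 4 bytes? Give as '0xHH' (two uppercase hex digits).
After byte 1 (0x83): reg=0x80
After byte 2 (0x21): reg=0x6E
After byte 3 (0xB6): reg=0x06
After byte 4 (0x2B): reg=0xC3

Answer: 0xC3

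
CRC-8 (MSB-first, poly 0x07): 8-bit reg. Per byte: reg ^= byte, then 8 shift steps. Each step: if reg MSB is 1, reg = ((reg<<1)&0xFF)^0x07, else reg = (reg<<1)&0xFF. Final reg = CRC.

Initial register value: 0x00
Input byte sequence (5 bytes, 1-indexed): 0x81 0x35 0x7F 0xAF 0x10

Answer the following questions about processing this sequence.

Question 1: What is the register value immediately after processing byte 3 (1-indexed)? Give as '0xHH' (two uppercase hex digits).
Answer: 0xA2

Derivation:
After byte 1 (0x81): reg=0x8E
After byte 2 (0x35): reg=0x28
After byte 3 (0x7F): reg=0xA2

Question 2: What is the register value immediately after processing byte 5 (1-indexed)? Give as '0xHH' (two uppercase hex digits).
After byte 1 (0x81): reg=0x8E
After byte 2 (0x35): reg=0x28
After byte 3 (0x7F): reg=0xA2
After byte 4 (0xAF): reg=0x23
After byte 5 (0x10): reg=0x99

Answer: 0x99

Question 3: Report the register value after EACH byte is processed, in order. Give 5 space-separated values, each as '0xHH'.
0x8E 0x28 0xA2 0x23 0x99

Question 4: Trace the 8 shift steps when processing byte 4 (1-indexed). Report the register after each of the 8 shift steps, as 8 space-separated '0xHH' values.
Answer: 0x1A 0x34 0x68 0xD0 0xA7 0x49 0x92 0x23

Derivation:
After byte 1 (0x81): reg=0x8E
After byte 2 (0x35): reg=0x28
After byte 3 (0x7F): reg=0xA2
Register before byte 4: 0xA2
After XOR with byte 0xAF: 0x0D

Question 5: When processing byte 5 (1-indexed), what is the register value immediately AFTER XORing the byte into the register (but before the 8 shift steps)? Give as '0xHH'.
Register before byte 5: 0x23
Byte 5: 0x10
0x23 XOR 0x10 = 0x33

Answer: 0x33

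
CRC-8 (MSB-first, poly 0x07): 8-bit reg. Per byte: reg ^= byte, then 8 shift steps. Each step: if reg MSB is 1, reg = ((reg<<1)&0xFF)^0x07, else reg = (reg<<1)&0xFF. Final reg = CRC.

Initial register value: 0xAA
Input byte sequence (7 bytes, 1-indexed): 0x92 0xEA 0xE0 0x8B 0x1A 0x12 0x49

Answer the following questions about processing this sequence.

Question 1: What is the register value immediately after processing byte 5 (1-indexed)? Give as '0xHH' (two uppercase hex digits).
After byte 1 (0x92): reg=0xA8
After byte 2 (0xEA): reg=0xC9
After byte 3 (0xE0): reg=0xDF
After byte 4 (0x8B): reg=0xAB
After byte 5 (0x1A): reg=0x1E

Answer: 0x1E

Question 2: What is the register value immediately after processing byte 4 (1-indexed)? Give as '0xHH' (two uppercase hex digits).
After byte 1 (0x92): reg=0xA8
After byte 2 (0xEA): reg=0xC9
After byte 3 (0xE0): reg=0xDF
After byte 4 (0x8B): reg=0xAB

Answer: 0xAB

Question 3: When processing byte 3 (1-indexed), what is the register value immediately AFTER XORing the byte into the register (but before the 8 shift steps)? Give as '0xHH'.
Register before byte 3: 0xC9
Byte 3: 0xE0
0xC9 XOR 0xE0 = 0x29

Answer: 0x29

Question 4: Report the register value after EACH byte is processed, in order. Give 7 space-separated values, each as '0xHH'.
0xA8 0xC9 0xDF 0xAB 0x1E 0x24 0x04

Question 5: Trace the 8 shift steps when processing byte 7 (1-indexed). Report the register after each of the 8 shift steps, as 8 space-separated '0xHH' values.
Answer: 0xDA 0xB3 0x61 0xC2 0x83 0x01 0x02 0x04

Derivation:
After byte 1 (0x92): reg=0xA8
After byte 2 (0xEA): reg=0xC9
After byte 3 (0xE0): reg=0xDF
After byte 4 (0x8B): reg=0xAB
After byte 5 (0x1A): reg=0x1E
After byte 6 (0x12): reg=0x24
Register before byte 7: 0x24
After XOR with byte 0x49: 0x6D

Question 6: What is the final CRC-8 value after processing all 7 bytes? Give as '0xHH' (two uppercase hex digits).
After byte 1 (0x92): reg=0xA8
After byte 2 (0xEA): reg=0xC9
After byte 3 (0xE0): reg=0xDF
After byte 4 (0x8B): reg=0xAB
After byte 5 (0x1A): reg=0x1E
After byte 6 (0x12): reg=0x24
After byte 7 (0x49): reg=0x04

Answer: 0x04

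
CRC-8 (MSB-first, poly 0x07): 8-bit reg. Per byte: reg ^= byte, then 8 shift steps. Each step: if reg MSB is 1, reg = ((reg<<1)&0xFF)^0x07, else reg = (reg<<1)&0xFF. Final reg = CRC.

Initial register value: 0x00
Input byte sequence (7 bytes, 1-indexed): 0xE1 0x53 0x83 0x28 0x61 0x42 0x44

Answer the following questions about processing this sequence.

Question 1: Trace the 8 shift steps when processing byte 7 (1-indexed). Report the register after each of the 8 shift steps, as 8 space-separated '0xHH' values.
Answer: 0x47 0x8E 0x1B 0x36 0x6C 0xD8 0xB7 0x69

Derivation:
After byte 1 (0xE1): reg=0xA9
After byte 2 (0x53): reg=0xE8
After byte 3 (0x83): reg=0x16
After byte 4 (0x28): reg=0xBA
After byte 5 (0x61): reg=0x0F
After byte 6 (0x42): reg=0xE4
Register before byte 7: 0xE4
After XOR with byte 0x44: 0xA0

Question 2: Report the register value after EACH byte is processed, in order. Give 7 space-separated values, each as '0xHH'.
0xA9 0xE8 0x16 0xBA 0x0F 0xE4 0x69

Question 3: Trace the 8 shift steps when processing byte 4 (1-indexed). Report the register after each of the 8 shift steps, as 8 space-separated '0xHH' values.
After byte 1 (0xE1): reg=0xA9
After byte 2 (0x53): reg=0xE8
After byte 3 (0x83): reg=0x16
Register before byte 4: 0x16
After XOR with byte 0x28: 0x3E

Answer: 0x7C 0xF8 0xF7 0xE9 0xD5 0xAD 0x5D 0xBA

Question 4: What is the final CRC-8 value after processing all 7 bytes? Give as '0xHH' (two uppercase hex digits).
After byte 1 (0xE1): reg=0xA9
After byte 2 (0x53): reg=0xE8
After byte 3 (0x83): reg=0x16
After byte 4 (0x28): reg=0xBA
After byte 5 (0x61): reg=0x0F
After byte 6 (0x42): reg=0xE4
After byte 7 (0x44): reg=0x69

Answer: 0x69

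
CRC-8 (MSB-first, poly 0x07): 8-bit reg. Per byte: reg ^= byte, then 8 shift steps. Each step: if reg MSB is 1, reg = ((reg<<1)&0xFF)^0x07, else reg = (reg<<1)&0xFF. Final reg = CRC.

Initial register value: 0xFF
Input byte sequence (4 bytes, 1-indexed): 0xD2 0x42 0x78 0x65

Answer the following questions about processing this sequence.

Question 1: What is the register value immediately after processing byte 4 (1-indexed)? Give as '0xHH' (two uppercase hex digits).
Answer: 0x56

Derivation:
After byte 1 (0xD2): reg=0xC3
After byte 2 (0x42): reg=0x8E
After byte 3 (0x78): reg=0xCC
After byte 4 (0x65): reg=0x56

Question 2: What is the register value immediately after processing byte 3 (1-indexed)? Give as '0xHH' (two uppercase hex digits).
After byte 1 (0xD2): reg=0xC3
After byte 2 (0x42): reg=0x8E
After byte 3 (0x78): reg=0xCC

Answer: 0xCC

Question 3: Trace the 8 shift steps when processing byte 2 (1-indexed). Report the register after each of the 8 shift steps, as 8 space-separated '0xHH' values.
Answer: 0x05 0x0A 0x14 0x28 0x50 0xA0 0x47 0x8E

Derivation:
After byte 1 (0xD2): reg=0xC3
Register before byte 2: 0xC3
After XOR with byte 0x42: 0x81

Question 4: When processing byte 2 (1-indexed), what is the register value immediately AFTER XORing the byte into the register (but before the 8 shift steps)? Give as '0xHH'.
Register before byte 2: 0xC3
Byte 2: 0x42
0xC3 XOR 0x42 = 0x81

Answer: 0x81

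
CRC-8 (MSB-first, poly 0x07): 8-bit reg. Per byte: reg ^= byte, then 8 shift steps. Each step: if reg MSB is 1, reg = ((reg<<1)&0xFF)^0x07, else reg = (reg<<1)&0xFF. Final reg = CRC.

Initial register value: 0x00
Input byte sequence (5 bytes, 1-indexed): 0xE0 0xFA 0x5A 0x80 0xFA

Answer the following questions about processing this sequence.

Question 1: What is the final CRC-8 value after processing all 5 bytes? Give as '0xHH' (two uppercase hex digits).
Answer: 0x59

Derivation:
After byte 1 (0xE0): reg=0xAE
After byte 2 (0xFA): reg=0xAB
After byte 3 (0x5A): reg=0xD9
After byte 4 (0x80): reg=0x88
After byte 5 (0xFA): reg=0x59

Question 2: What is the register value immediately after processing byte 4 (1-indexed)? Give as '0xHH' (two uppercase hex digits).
Answer: 0x88

Derivation:
After byte 1 (0xE0): reg=0xAE
After byte 2 (0xFA): reg=0xAB
After byte 3 (0x5A): reg=0xD9
After byte 4 (0x80): reg=0x88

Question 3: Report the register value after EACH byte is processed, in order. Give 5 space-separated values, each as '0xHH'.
0xAE 0xAB 0xD9 0x88 0x59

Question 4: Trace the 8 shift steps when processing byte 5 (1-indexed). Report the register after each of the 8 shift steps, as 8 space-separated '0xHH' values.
After byte 1 (0xE0): reg=0xAE
After byte 2 (0xFA): reg=0xAB
After byte 3 (0x5A): reg=0xD9
After byte 4 (0x80): reg=0x88
Register before byte 5: 0x88
After XOR with byte 0xFA: 0x72

Answer: 0xE4 0xCF 0x99 0x35 0x6A 0xD4 0xAF 0x59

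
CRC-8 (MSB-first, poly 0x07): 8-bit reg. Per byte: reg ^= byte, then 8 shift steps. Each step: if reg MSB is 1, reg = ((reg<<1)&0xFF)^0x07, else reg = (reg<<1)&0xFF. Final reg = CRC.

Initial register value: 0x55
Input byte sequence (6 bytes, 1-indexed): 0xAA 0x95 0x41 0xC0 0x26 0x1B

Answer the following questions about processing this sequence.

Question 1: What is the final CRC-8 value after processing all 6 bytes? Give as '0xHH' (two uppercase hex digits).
Answer: 0x76

Derivation:
After byte 1 (0xAA): reg=0xF3
After byte 2 (0x95): reg=0x35
After byte 3 (0x41): reg=0x4B
After byte 4 (0xC0): reg=0xB8
After byte 5 (0x26): reg=0xD3
After byte 6 (0x1B): reg=0x76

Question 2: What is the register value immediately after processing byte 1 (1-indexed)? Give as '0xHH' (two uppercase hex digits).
Answer: 0xF3

Derivation:
After byte 1 (0xAA): reg=0xF3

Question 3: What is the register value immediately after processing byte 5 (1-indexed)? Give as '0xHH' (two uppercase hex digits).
Answer: 0xD3

Derivation:
After byte 1 (0xAA): reg=0xF3
After byte 2 (0x95): reg=0x35
After byte 3 (0x41): reg=0x4B
After byte 4 (0xC0): reg=0xB8
After byte 5 (0x26): reg=0xD3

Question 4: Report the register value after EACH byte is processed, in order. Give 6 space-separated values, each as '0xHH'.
0xF3 0x35 0x4B 0xB8 0xD3 0x76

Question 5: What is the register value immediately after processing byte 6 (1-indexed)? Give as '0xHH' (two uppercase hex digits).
Answer: 0x76

Derivation:
After byte 1 (0xAA): reg=0xF3
After byte 2 (0x95): reg=0x35
After byte 3 (0x41): reg=0x4B
After byte 4 (0xC0): reg=0xB8
After byte 5 (0x26): reg=0xD3
After byte 6 (0x1B): reg=0x76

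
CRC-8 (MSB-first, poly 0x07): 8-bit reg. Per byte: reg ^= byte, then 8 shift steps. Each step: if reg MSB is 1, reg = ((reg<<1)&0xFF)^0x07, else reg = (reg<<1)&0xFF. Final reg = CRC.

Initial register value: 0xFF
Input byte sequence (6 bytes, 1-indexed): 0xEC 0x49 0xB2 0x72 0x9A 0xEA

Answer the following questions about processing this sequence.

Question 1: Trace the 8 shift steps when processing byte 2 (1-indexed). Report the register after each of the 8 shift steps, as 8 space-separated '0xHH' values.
After byte 1 (0xEC): reg=0x79
Register before byte 2: 0x79
After XOR with byte 0x49: 0x30

Answer: 0x60 0xC0 0x87 0x09 0x12 0x24 0x48 0x90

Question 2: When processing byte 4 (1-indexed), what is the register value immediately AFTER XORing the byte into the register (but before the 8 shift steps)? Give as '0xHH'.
Answer: 0x9C

Derivation:
Register before byte 4: 0xEE
Byte 4: 0x72
0xEE XOR 0x72 = 0x9C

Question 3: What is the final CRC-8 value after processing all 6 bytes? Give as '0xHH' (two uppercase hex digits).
Answer: 0xA8

Derivation:
After byte 1 (0xEC): reg=0x79
After byte 2 (0x49): reg=0x90
After byte 3 (0xB2): reg=0xEE
After byte 4 (0x72): reg=0xDD
After byte 5 (0x9A): reg=0xD2
After byte 6 (0xEA): reg=0xA8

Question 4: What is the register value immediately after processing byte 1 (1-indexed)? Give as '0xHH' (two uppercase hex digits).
After byte 1 (0xEC): reg=0x79

Answer: 0x79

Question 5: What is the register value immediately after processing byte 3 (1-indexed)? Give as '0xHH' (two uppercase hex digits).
Answer: 0xEE

Derivation:
After byte 1 (0xEC): reg=0x79
After byte 2 (0x49): reg=0x90
After byte 3 (0xB2): reg=0xEE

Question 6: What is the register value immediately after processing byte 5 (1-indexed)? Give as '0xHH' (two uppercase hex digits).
Answer: 0xD2

Derivation:
After byte 1 (0xEC): reg=0x79
After byte 2 (0x49): reg=0x90
After byte 3 (0xB2): reg=0xEE
After byte 4 (0x72): reg=0xDD
After byte 5 (0x9A): reg=0xD2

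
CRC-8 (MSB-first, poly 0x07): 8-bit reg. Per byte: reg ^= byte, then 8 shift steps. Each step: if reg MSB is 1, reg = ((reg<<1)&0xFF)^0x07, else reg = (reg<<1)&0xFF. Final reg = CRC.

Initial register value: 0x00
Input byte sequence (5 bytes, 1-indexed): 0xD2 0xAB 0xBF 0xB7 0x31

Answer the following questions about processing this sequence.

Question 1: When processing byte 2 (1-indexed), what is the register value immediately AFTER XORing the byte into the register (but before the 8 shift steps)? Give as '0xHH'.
Answer: 0x9B

Derivation:
Register before byte 2: 0x30
Byte 2: 0xAB
0x30 XOR 0xAB = 0x9B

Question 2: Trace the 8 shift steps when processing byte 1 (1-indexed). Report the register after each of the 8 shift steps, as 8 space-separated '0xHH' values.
Answer: 0xA3 0x41 0x82 0x03 0x06 0x0C 0x18 0x30

Derivation:
Register before byte 1: 0x00
After XOR with byte 0xD2: 0xD2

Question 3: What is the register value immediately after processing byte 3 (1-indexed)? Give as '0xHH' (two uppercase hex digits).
Answer: 0x42

Derivation:
After byte 1 (0xD2): reg=0x30
After byte 2 (0xAB): reg=0xC8
After byte 3 (0xBF): reg=0x42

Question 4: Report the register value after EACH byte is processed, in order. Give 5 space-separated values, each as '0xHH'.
0x30 0xC8 0x42 0xC5 0xC2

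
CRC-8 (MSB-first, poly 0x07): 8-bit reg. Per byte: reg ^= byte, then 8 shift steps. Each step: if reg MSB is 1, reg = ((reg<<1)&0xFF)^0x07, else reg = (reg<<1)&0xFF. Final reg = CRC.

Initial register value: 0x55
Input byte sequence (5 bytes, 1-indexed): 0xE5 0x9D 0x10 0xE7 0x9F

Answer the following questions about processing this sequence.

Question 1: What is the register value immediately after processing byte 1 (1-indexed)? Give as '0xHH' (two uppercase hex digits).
Answer: 0x19

Derivation:
After byte 1 (0xE5): reg=0x19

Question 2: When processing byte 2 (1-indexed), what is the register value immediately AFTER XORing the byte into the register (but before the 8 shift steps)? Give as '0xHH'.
Answer: 0x84

Derivation:
Register before byte 2: 0x19
Byte 2: 0x9D
0x19 XOR 0x9D = 0x84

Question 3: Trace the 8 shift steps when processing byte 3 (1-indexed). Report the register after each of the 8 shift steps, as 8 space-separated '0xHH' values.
Answer: 0x0D 0x1A 0x34 0x68 0xD0 0xA7 0x49 0x92

Derivation:
After byte 1 (0xE5): reg=0x19
After byte 2 (0x9D): reg=0x95
Register before byte 3: 0x95
After XOR with byte 0x10: 0x85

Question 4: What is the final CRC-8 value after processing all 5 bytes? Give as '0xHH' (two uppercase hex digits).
Answer: 0x37

Derivation:
After byte 1 (0xE5): reg=0x19
After byte 2 (0x9D): reg=0x95
After byte 3 (0x10): reg=0x92
After byte 4 (0xE7): reg=0x4C
After byte 5 (0x9F): reg=0x37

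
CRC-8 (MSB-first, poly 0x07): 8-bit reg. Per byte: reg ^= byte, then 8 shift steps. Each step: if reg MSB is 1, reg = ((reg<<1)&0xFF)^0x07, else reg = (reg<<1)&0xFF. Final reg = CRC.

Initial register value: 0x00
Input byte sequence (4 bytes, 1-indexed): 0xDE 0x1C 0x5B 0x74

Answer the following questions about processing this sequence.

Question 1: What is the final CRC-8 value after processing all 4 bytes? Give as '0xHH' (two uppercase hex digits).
After byte 1 (0xDE): reg=0x14
After byte 2 (0x1C): reg=0x38
After byte 3 (0x5B): reg=0x2E
After byte 4 (0x74): reg=0x81

Answer: 0x81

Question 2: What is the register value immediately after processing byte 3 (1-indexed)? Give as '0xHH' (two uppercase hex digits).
After byte 1 (0xDE): reg=0x14
After byte 2 (0x1C): reg=0x38
After byte 3 (0x5B): reg=0x2E

Answer: 0x2E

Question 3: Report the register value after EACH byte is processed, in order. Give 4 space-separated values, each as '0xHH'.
0x14 0x38 0x2E 0x81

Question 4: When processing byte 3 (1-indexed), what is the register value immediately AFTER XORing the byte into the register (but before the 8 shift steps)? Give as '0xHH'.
Register before byte 3: 0x38
Byte 3: 0x5B
0x38 XOR 0x5B = 0x63

Answer: 0x63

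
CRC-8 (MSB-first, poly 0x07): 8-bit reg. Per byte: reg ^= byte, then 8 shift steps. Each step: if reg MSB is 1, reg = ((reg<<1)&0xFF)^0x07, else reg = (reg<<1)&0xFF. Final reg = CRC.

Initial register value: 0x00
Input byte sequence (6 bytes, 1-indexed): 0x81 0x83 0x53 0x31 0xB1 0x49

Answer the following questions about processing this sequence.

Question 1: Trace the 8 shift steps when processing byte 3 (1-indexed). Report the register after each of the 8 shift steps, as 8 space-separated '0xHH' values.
After byte 1 (0x81): reg=0x8E
After byte 2 (0x83): reg=0x23
Register before byte 3: 0x23
After XOR with byte 0x53: 0x70

Answer: 0xE0 0xC7 0x89 0x15 0x2A 0x54 0xA8 0x57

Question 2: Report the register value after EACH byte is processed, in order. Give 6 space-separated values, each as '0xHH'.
0x8E 0x23 0x57 0x35 0x95 0x1A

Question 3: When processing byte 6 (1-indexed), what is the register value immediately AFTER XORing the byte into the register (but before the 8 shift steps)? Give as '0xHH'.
Answer: 0xDC

Derivation:
Register before byte 6: 0x95
Byte 6: 0x49
0x95 XOR 0x49 = 0xDC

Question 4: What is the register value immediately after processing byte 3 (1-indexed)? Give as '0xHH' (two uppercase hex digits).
After byte 1 (0x81): reg=0x8E
After byte 2 (0x83): reg=0x23
After byte 3 (0x53): reg=0x57

Answer: 0x57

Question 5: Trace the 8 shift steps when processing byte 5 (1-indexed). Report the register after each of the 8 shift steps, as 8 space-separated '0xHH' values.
After byte 1 (0x81): reg=0x8E
After byte 2 (0x83): reg=0x23
After byte 3 (0x53): reg=0x57
After byte 4 (0x31): reg=0x35
Register before byte 5: 0x35
After XOR with byte 0xB1: 0x84

Answer: 0x0F 0x1E 0x3C 0x78 0xF0 0xE7 0xC9 0x95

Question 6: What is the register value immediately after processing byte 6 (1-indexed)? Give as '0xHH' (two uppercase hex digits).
Answer: 0x1A

Derivation:
After byte 1 (0x81): reg=0x8E
After byte 2 (0x83): reg=0x23
After byte 3 (0x53): reg=0x57
After byte 4 (0x31): reg=0x35
After byte 5 (0xB1): reg=0x95
After byte 6 (0x49): reg=0x1A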